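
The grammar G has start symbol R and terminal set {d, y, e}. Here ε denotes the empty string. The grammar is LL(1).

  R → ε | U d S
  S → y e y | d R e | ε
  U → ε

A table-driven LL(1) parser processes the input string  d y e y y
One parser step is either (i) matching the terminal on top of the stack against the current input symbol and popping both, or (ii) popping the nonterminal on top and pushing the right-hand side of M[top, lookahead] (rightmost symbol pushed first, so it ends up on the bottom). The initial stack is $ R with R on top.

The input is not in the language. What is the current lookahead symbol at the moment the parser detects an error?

step 1: stack=$ R  input=d y e y y $  — expand R → U d S
step 2: stack=$ S d U  input=d y e y y $  — expand U → ε
step 3: stack=$ S d  input=d y e y y $  — match d
step 4: stack=$ S  input=y e y y $  — expand S → y e y
step 5: stack=$ y e y  input=y e y y $  — match y
step 6: stack=$ y e  input=e y y $  — match e
step 7: stack=$ y  input=y y $  — match y
step 8: stack=$  input=y $  — error: stack empty but input remains

y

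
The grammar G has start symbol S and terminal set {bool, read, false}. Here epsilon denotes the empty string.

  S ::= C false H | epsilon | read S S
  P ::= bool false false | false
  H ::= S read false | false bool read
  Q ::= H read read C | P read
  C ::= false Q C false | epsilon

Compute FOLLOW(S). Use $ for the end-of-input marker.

{$, false, read}

FIRST(P) = {bool, false}
FIRST(C) = {epsilon, false}
FIRST(S) = {epsilon, false, read}  (via C false H)
FIRST(H) = {false, read}  (via S read false)
FIRST(Q) = {bool, false, read}  (via H read read C, P read)
FOLLOW(S) includes $ since S is the start symbol.
FOLLOW(S): in S::=read S S (occurrence 1), S is followed by S with FIRST {epsilon, false, read}; in S::=read S S (occurrence 1), the suffix after S is nullable (adds nothing new); in S::=read S S (occurrence 2), the suffix after S is empty (adds nothing new); in H::=S read false, S is followed by read false with FIRST {read}. Thus FOLLOW(S) = {$, false, read}.
FOLLOW(P): in Q::=P read, P is followed by read with FIRST {read}. Thus FOLLOW(P) = {read}.
FOLLOW(H): in S::=C false H, the suffix after H is empty, so FOLLOW(H) ⊇ FOLLOW(S) = {$, false, read}; in Q::=H read read C, H is followed by read read C with FIRST {read}. Thus FOLLOW(H) = {$, false, read}.
FOLLOW(Q): in C::=false Q C false, Q is followed by C false with FIRST {false}. Thus FOLLOW(Q) = {false}.
FOLLOW(C): in S::=C false H, C is followed by false H with FIRST {false}; in Q::=H read read C, the suffix after C is empty, so FOLLOW(C) ⊇ FOLLOW(Q) = {false}; in C::=false Q C false, C is followed by false with FIRST {false}. Thus FOLLOW(C) = {false}.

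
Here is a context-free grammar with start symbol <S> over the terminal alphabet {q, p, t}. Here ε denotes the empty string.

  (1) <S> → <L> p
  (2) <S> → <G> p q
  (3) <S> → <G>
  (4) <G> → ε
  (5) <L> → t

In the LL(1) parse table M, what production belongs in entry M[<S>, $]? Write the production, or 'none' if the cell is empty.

<S> → <G>

FIRST(<G>) = {ε}
FIRST(<L>) = {t}
FIRST(<S>) = {ε, p, t}  (via <L> p, <G> p q, <G>)
FOLLOW(<S>) includes $ since <S> is the start symbol.
FOLLOW(<S>): <S> appears on no right-hand side. Thus FOLLOW(<S>) = {$}.
For <S> → <L> p: FIRST(<L> p) = {t}, so it goes in M[<S>, t] for t ∈ {t}.
For <S> → <G> p q: FIRST(<G> p q) = {p}, so it goes in M[<S>, t] for t ∈ {p}.
For <S> → <G>: FIRST(<G>) = {ε}, so it goes in M[<S>, t] for t ∈ {}; since ε ∈ FIRST, also for every t ∈ FOLLOW(<S>) = {$}.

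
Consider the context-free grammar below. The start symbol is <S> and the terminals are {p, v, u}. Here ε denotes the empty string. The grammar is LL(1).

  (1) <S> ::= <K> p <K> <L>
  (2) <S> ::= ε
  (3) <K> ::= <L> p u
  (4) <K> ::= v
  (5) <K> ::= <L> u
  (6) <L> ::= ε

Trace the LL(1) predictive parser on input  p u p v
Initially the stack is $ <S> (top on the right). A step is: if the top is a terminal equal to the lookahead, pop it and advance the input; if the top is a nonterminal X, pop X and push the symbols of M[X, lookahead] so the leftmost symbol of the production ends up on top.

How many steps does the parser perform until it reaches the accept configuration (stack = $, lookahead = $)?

9

     Stack                Input      Action
  1  $ <S>                p u p v $  expand <S> ::= <K> p <K> <L>
  2  $ <L> <K> p <K>      p u p v $  expand <K> ::= <L> p u
  3  $ <L> <K> p u p <L>  p u p v $  expand <L> ::= ε
  4  $ <L> <K> p u p      p u p v $  match p
  5  $ <L> <K> p u        u p v $    match u
  6  $ <L> <K> p          p v $      match p
  7  $ <L> <K>            v $        expand <K> ::= v
  8  $ <L> v              v $        match v
  9  $ <L>                $          expand <L> ::= ε
Accept reached after 9 steps.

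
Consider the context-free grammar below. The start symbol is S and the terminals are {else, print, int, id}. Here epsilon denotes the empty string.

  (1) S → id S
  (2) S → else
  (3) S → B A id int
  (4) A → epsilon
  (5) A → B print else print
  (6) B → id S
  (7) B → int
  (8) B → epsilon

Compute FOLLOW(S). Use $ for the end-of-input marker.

FIRST(B): from B→id S we get {id}; from B→int we get {int}; from B→epsilon we get {epsilon}. So FIRST(B) = {epsilon, id, int}.
FIRST(A): from A→epsilon we get {epsilon}; from A→B print else print we get {id, int, print}. So FIRST(A) = {epsilon, id, int, print}.
FIRST(S): from S→id S we get {id}; from S→else we get {else}; from S→B A id int we get {id, int, print}. So FIRST(S) = {else, id, int, print}.
FOLLOW(S) includes $ since S is the start symbol.
FOLLOW(A): in S→B A id int, A is followed by id int with FIRST {id}. Thus FOLLOW(A) = {id}.
FOLLOW(B): in S→B A id int, B is followed by A id int with FIRST {id, int, print}; in A→B print else print, B is followed by print else print with FIRST {print}. Thus FOLLOW(B) = {id, int, print}.
FOLLOW(S): in S→id S, the suffix after S is empty (adds nothing new); in B→id S, the suffix after S is empty, so FOLLOW(S) ⊇ FOLLOW(B) = {id, int, print}. Thus FOLLOW(S) = {$, id, int, print}.

{$, id, int, print}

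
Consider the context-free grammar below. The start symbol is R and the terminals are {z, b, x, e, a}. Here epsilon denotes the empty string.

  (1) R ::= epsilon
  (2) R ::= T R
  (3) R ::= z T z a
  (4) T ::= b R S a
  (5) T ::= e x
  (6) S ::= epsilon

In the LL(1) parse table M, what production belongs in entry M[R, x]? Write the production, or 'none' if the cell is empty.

FIRST(T): from T::=b R S a we get {b}; from T::=e x we get {e}. So FIRST(T) = {b, e}.
FIRST(S): from S::=epsilon we get {epsilon}. So FIRST(S) = {epsilon}.
FIRST(R): from R::=epsilon we get {epsilon}; from R::=T R we get {b, e}; from R::=z T z a we get {z}. So FIRST(R) = {epsilon, b, e, z}.
FOLLOW(R) includes $ since R is the start symbol.
FOLLOW(R): in R::=T R, the suffix after R is empty (adds nothing new); in T::=b R S a, R is followed by S a with FIRST {a}. Thus FOLLOW(R) = {$, a}.
For R ::= epsilon: FIRST(epsilon) = {epsilon}, so it goes in M[R, t] for t ∈ {}; since epsilon ∈ FIRST, also for every t ∈ FOLLOW(R) = {$, a}.
For R ::= T R: FIRST(T R) = {b, e}, so it goes in M[R, t] for t ∈ {b, e}.
For R ::= z T z a: FIRST(z T z a) = {z}, so it goes in M[R, t] for t ∈ {z}.
None of these place a production in M[R, x].

none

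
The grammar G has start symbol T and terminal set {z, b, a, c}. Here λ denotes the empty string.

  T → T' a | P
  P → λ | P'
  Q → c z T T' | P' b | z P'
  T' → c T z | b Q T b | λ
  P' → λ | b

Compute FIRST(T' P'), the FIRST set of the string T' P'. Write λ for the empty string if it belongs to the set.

FIRST(T') = {λ, b, c}
FIRST(P') = {λ, b}
FIRST(P) = {λ, b}  (via P')
FIRST(Q) = {b, c, z}  (via P' b)
FIRST(T) = {λ, a, b, c}  (via T' a, P)
FIRST(T' P'): take FIRST of each symbol in turn, carrying on past any symbol whose FIRST contains λ; result {λ, b, c}.

{λ, b, c}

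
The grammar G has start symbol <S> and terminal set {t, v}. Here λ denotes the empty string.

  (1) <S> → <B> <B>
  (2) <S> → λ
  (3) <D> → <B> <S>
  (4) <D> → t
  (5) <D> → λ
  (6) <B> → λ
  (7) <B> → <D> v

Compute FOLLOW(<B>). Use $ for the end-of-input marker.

{$, t, v}

FIRST(<S>) = {λ, t, v}  (via <B> <B>)
FIRST(<D>) = {λ, t, v}  (via <B> <S>)
FIRST(<B>) = {λ, t, v}  (via <D> v)
FOLLOW(<S>) includes $ since <S> is the start symbol.
FOLLOW(<D>): in <B>→<D> v, <D> is followed by v with FIRST {v}. Thus FOLLOW(<D>) = {v}.
FOLLOW(<S>): in <D>→<B> <S>, the suffix after <S> is empty, so FOLLOW(<S>) ⊇ FOLLOW(<D>) = {v}. Thus FOLLOW(<S>) = {$, v}.
FOLLOW(<B>): in <S>→<B> <B> (occurrence 1), <B> is followed by <B> with FIRST {λ, t, v}; in <S>→<B> <B> (occurrence 1), the suffix after <B> is nullable, so FOLLOW(<B>) ⊇ FOLLOW(<S>) = {$, v}; in <S>→<B> <B> (occurrence 2), the suffix after <B> is empty, so FOLLOW(<B>) ⊇ FOLLOW(<S>) = {$, v}; in <D>→<B> <S>, <B> is followed by <S> with FIRST {λ, t, v}; in <D>→<B> <S>, the suffix after <B> is nullable, so FOLLOW(<B>) ⊇ FOLLOW(<D>) = {v}. Thus FOLLOW(<B>) = {$, t, v}.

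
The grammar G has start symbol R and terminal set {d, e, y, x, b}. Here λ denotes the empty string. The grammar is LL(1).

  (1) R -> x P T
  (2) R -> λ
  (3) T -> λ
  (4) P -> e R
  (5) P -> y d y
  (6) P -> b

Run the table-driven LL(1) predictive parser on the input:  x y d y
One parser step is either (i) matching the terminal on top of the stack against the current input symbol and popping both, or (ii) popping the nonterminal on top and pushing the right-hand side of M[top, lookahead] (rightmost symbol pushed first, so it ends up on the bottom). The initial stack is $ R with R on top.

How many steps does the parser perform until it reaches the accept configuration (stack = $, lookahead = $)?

     Stack      Input      Action
  1  $ R        x y d y $  expand R -> x P T
  2  $ T P x    x y d y $  match x
  3  $ T P      y d y $    expand P -> y d y
  4  $ T y d y  y d y $    match y
  5  $ T y d    d y $      match d
  6  $ T y      y $        match y
  7  $ T        $          expand T -> λ
Accept reached after 7 steps.

7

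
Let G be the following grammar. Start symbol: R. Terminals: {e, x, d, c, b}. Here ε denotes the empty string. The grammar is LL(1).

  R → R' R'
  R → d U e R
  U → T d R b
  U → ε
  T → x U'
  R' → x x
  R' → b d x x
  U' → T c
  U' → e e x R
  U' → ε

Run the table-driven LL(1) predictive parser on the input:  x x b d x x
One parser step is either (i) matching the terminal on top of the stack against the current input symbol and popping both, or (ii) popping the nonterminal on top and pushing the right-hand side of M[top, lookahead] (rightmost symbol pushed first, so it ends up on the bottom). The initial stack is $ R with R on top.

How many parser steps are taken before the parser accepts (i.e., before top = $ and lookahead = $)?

     Stack      Input          Action
  1  $ R        x x b d x x $  expand R → R' R'
  2  $ R' R'    x x b d x x $  expand R' → x x
  3  $ R' x x   x x b d x x $  match x
  4  $ R' x     x b d x x $    match x
  5  $ R'       b d x x $      expand R' → b d x x
  6  $ x x d b  b d x x $      match b
  7  $ x x d    d x x $        match d
  8  $ x x      x x $          match x
  9  $ x        x $            match x
Accept reached after 9 steps.

9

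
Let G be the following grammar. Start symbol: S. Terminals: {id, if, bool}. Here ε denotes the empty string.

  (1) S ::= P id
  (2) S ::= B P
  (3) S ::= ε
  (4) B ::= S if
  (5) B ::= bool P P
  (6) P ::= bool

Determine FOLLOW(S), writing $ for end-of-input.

{$, if}

FIRST(P) = {bool}
FIRST(S) = {ε, bool, if}  (via P id, B P)
FIRST(B) = {bool, if}  (via S if)
FOLLOW(S) includes $ since S is the start symbol.
FOLLOW(S): in B::=S if, S is followed by if with FIRST {if}. Thus FOLLOW(S) = {$, if}.
FOLLOW(B): in S::=B P, B is followed by P with FIRST {bool}. Thus FOLLOW(B) = {bool}.
FOLLOW(P): in S::=P id, P is followed by id with FIRST {id}; in S::=B P, the suffix after P is empty, so FOLLOW(P) ⊇ FOLLOW(S) = {$, if}; in B::=bool P P (occurrence 1), P is followed by P with FIRST {bool}; in B::=bool P P (occurrence 2), the suffix after P is empty, so FOLLOW(P) ⊇ FOLLOW(B) = {bool}. Thus FOLLOW(P) = {$, bool, id, if}.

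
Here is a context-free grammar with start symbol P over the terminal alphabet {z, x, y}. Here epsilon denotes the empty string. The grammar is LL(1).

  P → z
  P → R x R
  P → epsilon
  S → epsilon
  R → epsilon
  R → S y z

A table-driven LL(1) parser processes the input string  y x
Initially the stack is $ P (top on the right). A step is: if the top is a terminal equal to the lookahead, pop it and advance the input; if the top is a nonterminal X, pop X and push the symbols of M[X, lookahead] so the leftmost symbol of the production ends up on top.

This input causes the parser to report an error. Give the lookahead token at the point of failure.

x

     Stack        Input  Action
  1  $ P          y x $  expand P → R x R
  2  $ R x R      y x $  expand R → S y z
  3  $ R x z y S  y x $  expand S → epsilon
  4  $ R x z y    y x $  match y
  5  $ R x z      x $    error: top is terminal z but lookahead is x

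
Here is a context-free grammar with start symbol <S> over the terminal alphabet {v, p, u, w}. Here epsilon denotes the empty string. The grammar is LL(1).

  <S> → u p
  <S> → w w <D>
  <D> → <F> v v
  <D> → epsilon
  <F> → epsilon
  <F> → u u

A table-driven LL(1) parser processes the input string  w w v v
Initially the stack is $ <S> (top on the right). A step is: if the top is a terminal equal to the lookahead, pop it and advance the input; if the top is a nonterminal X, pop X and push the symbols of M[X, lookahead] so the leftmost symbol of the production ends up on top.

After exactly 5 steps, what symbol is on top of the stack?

step 1: stack=$ <S>  input=w w v v $  — expand <S> → w w <D>
step 2: stack=$ <D> w w  input=w w v v $  — match w
step 3: stack=$ <D> w  input=w v v $  — match w
step 4: stack=$ <D>  input=v v $  — expand <D> → <F> v v
step 5: stack=$ v v <F>  input=v v $  — expand <F> → epsilon
Stack after step 5: $ v v (top = v).

v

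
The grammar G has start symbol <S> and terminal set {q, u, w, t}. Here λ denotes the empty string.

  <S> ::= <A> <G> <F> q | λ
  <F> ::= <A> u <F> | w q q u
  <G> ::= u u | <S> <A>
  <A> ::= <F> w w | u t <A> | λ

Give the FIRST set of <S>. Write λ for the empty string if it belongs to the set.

FIRST(<S>) = {λ, u, w}  (via <A> <G> <F> q)
FIRST(<F>) = {u, w}  (via <A> u <F>)
FIRST(<A>) = {λ, u, w}  (via <F> w w)
FIRST(<G>) = {λ, u, w}  (via <S> <A>)

{λ, u, w}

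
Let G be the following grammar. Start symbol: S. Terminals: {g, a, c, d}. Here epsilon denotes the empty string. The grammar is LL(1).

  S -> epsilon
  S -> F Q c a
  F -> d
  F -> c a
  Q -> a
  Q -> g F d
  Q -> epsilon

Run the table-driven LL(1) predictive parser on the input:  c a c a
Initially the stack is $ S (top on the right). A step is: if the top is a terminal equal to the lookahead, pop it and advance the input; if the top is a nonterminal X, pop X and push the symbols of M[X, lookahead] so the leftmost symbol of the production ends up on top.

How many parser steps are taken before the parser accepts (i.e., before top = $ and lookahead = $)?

step 1: stack=$ S  input=c a c a $  — expand S -> F Q c a
step 2: stack=$ a c Q F  input=c a c a $  — expand F -> c a
step 3: stack=$ a c Q a c  input=c a c a $  — match c
step 4: stack=$ a c Q a  input=a c a $  — match a
step 5: stack=$ a c Q  input=c a $  — expand Q -> epsilon
step 6: stack=$ a c  input=c a $  — match c
step 7: stack=$ a  input=a $  — match a
Accept reached after 7 steps.

7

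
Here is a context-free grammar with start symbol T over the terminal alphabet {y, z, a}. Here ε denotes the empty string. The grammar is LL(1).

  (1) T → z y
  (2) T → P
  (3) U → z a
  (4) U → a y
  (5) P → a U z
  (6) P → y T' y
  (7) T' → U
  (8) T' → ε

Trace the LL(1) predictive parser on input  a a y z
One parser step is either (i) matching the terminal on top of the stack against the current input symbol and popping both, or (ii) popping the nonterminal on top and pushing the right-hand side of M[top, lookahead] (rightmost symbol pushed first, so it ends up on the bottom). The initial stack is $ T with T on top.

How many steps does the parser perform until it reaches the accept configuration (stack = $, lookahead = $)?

7

step 1: stack=$ T  input=a a y z $  — expand T → P
step 2: stack=$ P  input=a a y z $  — expand P → a U z
step 3: stack=$ z U a  input=a a y z $  — match a
step 4: stack=$ z U  input=a y z $  — expand U → a y
step 5: stack=$ z y a  input=a y z $  — match a
step 6: stack=$ z y  input=y z $  — match y
step 7: stack=$ z  input=z $  — match z
Accept reached after 7 steps.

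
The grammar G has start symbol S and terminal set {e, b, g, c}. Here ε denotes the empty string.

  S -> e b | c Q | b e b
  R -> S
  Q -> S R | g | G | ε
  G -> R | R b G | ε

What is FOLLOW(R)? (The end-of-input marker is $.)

{$, b, c, e}

FIRST(S) = {b, c, e}
FIRST(R) = {b, c, e}  (via S)
FIRST(G) = {ε, b, c, e}  (via R, R b G)
FIRST(Q) = {ε, b, c, e, g}  (via S R, G)
FOLLOW(S) includes $ since S is the start symbol.
FOLLOW(S): in R->S, the suffix after S is empty, so FOLLOW(S) ⊇ FOLLOW(R) = {$, b, c, e}; in Q->S R, S is followed by R with FIRST {b, c, e}. Thus FOLLOW(S) = {$, b, c, e}.
FOLLOW(Q): in S->c Q, the suffix after Q is empty, so FOLLOW(Q) ⊇ FOLLOW(S) = {$, b, c, e}. Thus FOLLOW(Q) = {$, b, c, e}.
FOLLOW(G): in Q->G, the suffix after G is empty, so FOLLOW(G) ⊇ FOLLOW(Q) = {$, b, c, e}; in G->R b G, the suffix after G is empty (adds nothing new). Thus FOLLOW(G) = {$, b, c, e}.
FOLLOW(R): in Q->S R, the suffix after R is empty, so FOLLOW(R) ⊇ FOLLOW(Q) = {$, b, c, e}; in G->R, the suffix after R is empty, so FOLLOW(R) ⊇ FOLLOW(G) = {$, b, c, e}; in G->R b G, R is followed by b G with FIRST {b}. Thus FOLLOW(R) = {$, b, c, e}.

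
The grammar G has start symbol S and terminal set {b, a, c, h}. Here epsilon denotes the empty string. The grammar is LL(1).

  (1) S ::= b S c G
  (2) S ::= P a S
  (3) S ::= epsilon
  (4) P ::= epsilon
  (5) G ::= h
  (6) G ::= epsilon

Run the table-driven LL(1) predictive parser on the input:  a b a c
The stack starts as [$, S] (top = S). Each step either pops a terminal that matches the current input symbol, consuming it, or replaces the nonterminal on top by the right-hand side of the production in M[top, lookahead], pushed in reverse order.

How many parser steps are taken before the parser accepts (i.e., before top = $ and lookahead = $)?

      Stack        Input      Action
   1  $ S          a b a c $  expand S ::= P a S
   2  $ S a P      a b a c $  expand P ::= epsilon
   3  $ S a        a b a c $  match a
   4  $ S          b a c $    expand S ::= b S c G
   5  $ G c S b    b a c $    match b
   6  $ G c S      a c $      expand S ::= P a S
   7  $ G c S a P  a c $      expand P ::= epsilon
   8  $ G c S a    a c $      match a
   9  $ G c S      c $        expand S ::= epsilon
  10  $ G c        c $        match c
  11  $ G          $          expand G ::= epsilon
Accept reached after 11 steps.

11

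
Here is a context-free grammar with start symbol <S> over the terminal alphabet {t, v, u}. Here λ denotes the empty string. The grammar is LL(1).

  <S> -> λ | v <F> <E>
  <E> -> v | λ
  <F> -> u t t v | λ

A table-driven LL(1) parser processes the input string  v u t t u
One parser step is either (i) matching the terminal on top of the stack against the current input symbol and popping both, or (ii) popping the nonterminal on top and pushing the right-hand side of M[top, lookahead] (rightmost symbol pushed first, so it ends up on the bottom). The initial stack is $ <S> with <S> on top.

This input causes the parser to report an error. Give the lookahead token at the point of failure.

u

step 1: stack=$ <S>  input=v u t t u $  — expand <S> -> v <F> <E>
step 2: stack=$ <E> <F> v  input=v u t t u $  — match v
step 3: stack=$ <E> <F>  input=u t t u $  — expand <F> -> u t t v
step 4: stack=$ <E> v t t u  input=u t t u $  — match u
step 5: stack=$ <E> v t t  input=t t u $  — match t
step 6: stack=$ <E> v t  input=t u $  — match t
step 7: stack=$ <E> v  input=u $  — error: top is terminal v but lookahead is u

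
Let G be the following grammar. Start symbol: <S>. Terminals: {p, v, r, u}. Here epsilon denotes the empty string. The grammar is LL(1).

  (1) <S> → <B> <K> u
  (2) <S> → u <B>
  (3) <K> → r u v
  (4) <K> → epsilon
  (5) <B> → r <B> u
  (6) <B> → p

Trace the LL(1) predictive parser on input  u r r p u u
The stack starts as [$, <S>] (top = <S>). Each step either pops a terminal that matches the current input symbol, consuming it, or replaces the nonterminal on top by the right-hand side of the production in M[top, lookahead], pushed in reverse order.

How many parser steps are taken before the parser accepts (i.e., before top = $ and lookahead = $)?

step 1: stack=$ <S>  input=u r r p u u $  — expand <S> → u <B>
step 2: stack=$ <B> u  input=u r r p u u $  — match u
step 3: stack=$ <B>  input=r r p u u $  — expand <B> → r <B> u
step 4: stack=$ u <B> r  input=r r p u u $  — match r
step 5: stack=$ u <B>  input=r p u u $  — expand <B> → r <B> u
step 6: stack=$ u u <B> r  input=r p u u $  — match r
step 7: stack=$ u u <B>  input=p u u $  — expand <B> → p
step 8: stack=$ u u p  input=p u u $  — match p
step 9: stack=$ u u  input=u u $  — match u
step 10: stack=$ u  input=u $  — match u
Accept reached after 10 steps.

10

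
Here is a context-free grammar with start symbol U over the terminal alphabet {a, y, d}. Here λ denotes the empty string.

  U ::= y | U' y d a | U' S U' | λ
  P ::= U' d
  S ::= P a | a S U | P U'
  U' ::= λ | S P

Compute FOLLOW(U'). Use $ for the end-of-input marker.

{$, a, d, y}

FIRST(U) = {λ, a, d, y}  (via U' y d a, U' S U')
FIRST(P) = {a, d}  (via U' d)
FIRST(S) = {a, d}  (via P a, P U')
FIRST(U') = {λ, a, d}  (via S P)
FOLLOW(U) includes $ since U is the start symbol.
FOLLOW(U): in S::=a S U, the suffix after U is empty, so FOLLOW(U) ⊇ FOLLOW(S) = {$, a, d, y}. Thus FOLLOW(U) = {$, a, d, y}.
FOLLOW(S): in U::=U' S U', S is followed by U' with FIRST {λ, a, d}; in U::=U' S U', the suffix after S is nullable, so FOLLOW(S) ⊇ FOLLOW(U) = {$, a, d, y}; in S::=a S U, S is followed by U with FIRST {λ, a, d, y}; in S::=a S U, the suffix after S is nullable (adds nothing new); in U'::=S P, S is followed by P with FIRST {a, d}. Thus FOLLOW(S) = {$, a, d, y}.
FOLLOW(U'): in U::=U' y d a, U' is followed by y d a with FIRST {y}; in U::=U' S U' (occurrence 1), U' is followed by S U' with FIRST {a, d}; in U::=U' S U' (occurrence 2), the suffix after U' is empty, so FOLLOW(U') ⊇ FOLLOW(U) = {$, a, d, y}; in P::=U' d, U' is followed by d with FIRST {d}; in S::=P U', the suffix after U' is empty, so FOLLOW(U') ⊇ FOLLOW(S) = {$, a, d, y}. Thus FOLLOW(U') = {$, a, d, y}.
FOLLOW(P): in S::=P a, P is followed by a with FIRST {a}; in S::=P U', P is followed by U' with FIRST {λ, a, d}; in S::=P U', the suffix after P is nullable, so FOLLOW(P) ⊇ FOLLOW(S) = {$, a, d, y}; in U'::=S P, the suffix after P is empty, so FOLLOW(P) ⊇ FOLLOW(U') = {$, a, d, y}. Thus FOLLOW(P) = {$, a, d, y}.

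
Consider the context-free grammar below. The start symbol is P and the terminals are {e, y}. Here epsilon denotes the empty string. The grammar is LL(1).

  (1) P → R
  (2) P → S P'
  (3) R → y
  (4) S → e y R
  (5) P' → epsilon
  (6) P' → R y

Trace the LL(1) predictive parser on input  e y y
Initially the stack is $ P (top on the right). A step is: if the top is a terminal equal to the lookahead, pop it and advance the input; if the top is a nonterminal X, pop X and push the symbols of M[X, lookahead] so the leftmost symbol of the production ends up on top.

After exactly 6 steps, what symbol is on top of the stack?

     Stack       Input    Action
  1  $ P         e y y $  expand P → S P'
  2  $ P' S      e y y $  expand S → e y R
  3  $ P' R y e  e y y $  match e
  4  $ P' R y    y y $    match y
  5  $ P' R      y $      expand R → y
  6  $ P' y      y $      match y
Stack after step 6: $ P' (top = P').

P'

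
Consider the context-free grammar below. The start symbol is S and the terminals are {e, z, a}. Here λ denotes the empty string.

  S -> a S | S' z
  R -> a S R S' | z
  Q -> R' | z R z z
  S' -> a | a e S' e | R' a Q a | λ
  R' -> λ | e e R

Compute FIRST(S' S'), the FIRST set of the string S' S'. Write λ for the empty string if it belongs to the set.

{λ, a, e}

FIRST(R): from R->a S R S' we get {a}; from R->z we get {z}. So FIRST(R) = {a, z}.
FIRST(R'): from R'->λ we get {λ}; from R'->e e R we get {e}. So FIRST(R') = {λ, e}.
FIRST(Q): from Q->R' we get {λ, e}; from Q->z R z z we get {z}. So FIRST(Q) = {λ, e, z}.
FIRST(S'): from S'->a we get {a}; from S'->a e S' e we get {a}; from S'->R' a Q a we get {a, e}; from S'->λ we get {λ}. So FIRST(S') = {λ, a, e}.
FIRST(S): from S->a S we get {a}; from S->S' z we get {a, e, z}. So FIRST(S) = {a, e, z}.
FIRST(S' S'): take FIRST of each symbol in turn, carrying on past any symbol whose FIRST contains λ; result {λ, a, e}.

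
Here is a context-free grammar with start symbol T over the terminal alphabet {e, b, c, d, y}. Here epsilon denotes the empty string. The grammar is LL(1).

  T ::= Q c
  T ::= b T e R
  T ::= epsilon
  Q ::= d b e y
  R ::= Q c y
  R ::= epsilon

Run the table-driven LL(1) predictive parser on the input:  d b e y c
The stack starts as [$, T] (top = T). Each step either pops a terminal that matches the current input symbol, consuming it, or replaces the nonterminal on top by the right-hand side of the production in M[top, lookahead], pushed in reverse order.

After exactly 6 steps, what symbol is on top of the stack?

c

step 1: stack=$ T  input=d b e y c $  — expand T ::= Q c
step 2: stack=$ c Q  input=d b e y c $  — expand Q ::= d b e y
step 3: stack=$ c y e b d  input=d b e y c $  — match d
step 4: stack=$ c y e b  input=b e y c $  — match b
step 5: stack=$ c y e  input=e y c $  — match e
step 6: stack=$ c y  input=y c $  — match y
Stack after step 6: $ c (top = c).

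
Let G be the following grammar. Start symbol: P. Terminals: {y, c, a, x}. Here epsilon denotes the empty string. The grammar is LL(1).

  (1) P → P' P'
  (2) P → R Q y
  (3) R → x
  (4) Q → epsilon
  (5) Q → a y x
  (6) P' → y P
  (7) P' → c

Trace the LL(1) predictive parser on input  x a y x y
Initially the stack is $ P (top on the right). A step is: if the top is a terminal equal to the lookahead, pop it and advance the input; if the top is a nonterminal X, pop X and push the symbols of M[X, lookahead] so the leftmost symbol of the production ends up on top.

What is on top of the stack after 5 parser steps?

y

step 1: stack=$ P  input=x a y x y $  — expand P → R Q y
step 2: stack=$ y Q R  input=x a y x y $  — expand R → x
step 3: stack=$ y Q x  input=x a y x y $  — match x
step 4: stack=$ y Q  input=a y x y $  — expand Q → a y x
step 5: stack=$ y x y a  input=a y x y $  — match a
Stack after step 5: $ y x y (top = y).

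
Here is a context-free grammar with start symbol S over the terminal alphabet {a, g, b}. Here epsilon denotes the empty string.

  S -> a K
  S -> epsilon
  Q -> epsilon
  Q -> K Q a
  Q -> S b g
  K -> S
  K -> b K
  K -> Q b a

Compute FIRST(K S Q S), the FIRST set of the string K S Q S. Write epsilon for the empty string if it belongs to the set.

{epsilon, a, b}

FIRST(S): from S->a K we get {a}; from S->epsilon we get {epsilon}. So FIRST(S) = {epsilon, a}.
FIRST(Q): from Q->epsilon we get {epsilon}; from Q->K Q a we get {a, b}; from Q->S b g we get {a, b}. So FIRST(Q) = {epsilon, a, b}.
FIRST(K): from K->S we get {epsilon, a}; from K->b K we get {b}; from K->Q b a we get {a, b}. So FIRST(K) = {epsilon, a, b}.
FIRST(K S Q S): take FIRST of each symbol in turn, carrying on past any symbol whose FIRST contains epsilon; result {epsilon, a, b}.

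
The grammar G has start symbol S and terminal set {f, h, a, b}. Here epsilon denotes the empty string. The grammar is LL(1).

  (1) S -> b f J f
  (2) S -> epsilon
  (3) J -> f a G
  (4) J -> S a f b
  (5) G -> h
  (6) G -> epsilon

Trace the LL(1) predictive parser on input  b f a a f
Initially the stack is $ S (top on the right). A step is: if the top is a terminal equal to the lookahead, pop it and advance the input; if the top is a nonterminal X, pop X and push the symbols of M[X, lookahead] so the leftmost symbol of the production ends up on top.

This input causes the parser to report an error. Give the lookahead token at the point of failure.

a

step 1: stack=$ S  input=b f a a f $  — expand S -> b f J f
step 2: stack=$ f J f b  input=b f a a f $  — match b
step 3: stack=$ f J f  input=f a a f $  — match f
step 4: stack=$ f J  input=a a f $  — expand J -> S a f b
step 5: stack=$ f b f a S  input=a a f $  — expand S -> epsilon
step 6: stack=$ f b f a  input=a a f $  — match a
step 7: stack=$ f b f  input=a f $  — error: top is terminal f but lookahead is a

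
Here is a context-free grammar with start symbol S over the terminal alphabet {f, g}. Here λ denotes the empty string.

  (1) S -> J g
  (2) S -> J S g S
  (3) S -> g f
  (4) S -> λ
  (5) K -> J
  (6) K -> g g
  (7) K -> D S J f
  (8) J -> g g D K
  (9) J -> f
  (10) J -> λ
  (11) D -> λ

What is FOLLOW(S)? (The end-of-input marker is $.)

FIRST(J) = {λ, f, g}
FIRST(D) = {λ}
FIRST(S) = {λ, f, g}  (via J g, J S g S)
FIRST(K) = {λ, f, g}  (via J, D S J f)
FOLLOW(S) includes $ since S is the start symbol.
FOLLOW(S): in S->J S g S (occurrence 1), S is followed by g S with FIRST {g}; in S->J S g S (occurrence 2), the suffix after S is empty (adds nothing new); in K->D S J f, S is followed by J f with FIRST {f, g}. Thus FOLLOW(S) = {$, f, g}.
FOLLOW(K): in J->g g D K, the suffix after K is empty, so FOLLOW(K) ⊇ FOLLOW(J) = {f, g}. Thus FOLLOW(K) = {f, g}.
FOLLOW(J): in S->J g, J is followed by g with FIRST {g}; in S->J S g S, J is followed by S g S with FIRST {f, g}; in K->J, the suffix after J is empty, so FOLLOW(J) ⊇ FOLLOW(K) = {f, g}; in K->D S J f, J is followed by f with FIRST {f}. Thus FOLLOW(J) = {f, g}.
FOLLOW(D): in K->D S J f, D is followed by S J f with FIRST {f, g}; in J->g g D K, D is followed by K with FIRST {λ, f, g}; in J->g g D K, the suffix after D is nullable, so FOLLOW(D) ⊇ FOLLOW(J) = {f, g}. Thus FOLLOW(D) = {f, g}.

{$, f, g}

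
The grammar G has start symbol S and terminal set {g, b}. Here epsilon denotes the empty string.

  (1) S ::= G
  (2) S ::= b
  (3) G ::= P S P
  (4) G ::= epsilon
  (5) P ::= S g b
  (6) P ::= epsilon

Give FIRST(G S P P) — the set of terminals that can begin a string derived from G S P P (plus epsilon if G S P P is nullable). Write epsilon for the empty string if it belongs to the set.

{epsilon, b, g}

FIRST(S): from S::=G we get {epsilon, b, g}; from S::=b we get {b}. So FIRST(S) = {epsilon, b, g}.
FIRST(P): from P::=S g b we get {b, g}; from P::=epsilon we get {epsilon}. So FIRST(P) = {epsilon, b, g}.
FIRST(G): from G::=P S P we get {epsilon, b, g}; from G::=epsilon we get {epsilon}. So FIRST(G) = {epsilon, b, g}.
FIRST(G S P P): take FIRST of each symbol in turn, carrying on past any symbol whose FIRST contains epsilon; result {epsilon, b, g}.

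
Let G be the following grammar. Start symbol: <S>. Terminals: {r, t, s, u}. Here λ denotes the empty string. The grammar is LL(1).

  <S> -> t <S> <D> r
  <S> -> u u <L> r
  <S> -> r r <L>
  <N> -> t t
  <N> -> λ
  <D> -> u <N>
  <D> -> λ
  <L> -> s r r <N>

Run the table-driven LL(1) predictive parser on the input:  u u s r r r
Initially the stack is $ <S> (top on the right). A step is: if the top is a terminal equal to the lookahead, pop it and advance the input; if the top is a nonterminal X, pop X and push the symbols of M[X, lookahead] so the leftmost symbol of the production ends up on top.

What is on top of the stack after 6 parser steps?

step 1: stack=$ <S>  input=u u s r r r $  — expand <S> -> u u <L> r
step 2: stack=$ r <L> u u  input=u u s r r r $  — match u
step 3: stack=$ r <L> u  input=u s r r r $  — match u
step 4: stack=$ r <L>  input=s r r r $  — expand <L> -> s r r <N>
step 5: stack=$ r <N> r r s  input=s r r r $  — match s
step 6: stack=$ r <N> r r  input=r r r $  — match r
Stack after step 6: $ r <N> r (top = r).

r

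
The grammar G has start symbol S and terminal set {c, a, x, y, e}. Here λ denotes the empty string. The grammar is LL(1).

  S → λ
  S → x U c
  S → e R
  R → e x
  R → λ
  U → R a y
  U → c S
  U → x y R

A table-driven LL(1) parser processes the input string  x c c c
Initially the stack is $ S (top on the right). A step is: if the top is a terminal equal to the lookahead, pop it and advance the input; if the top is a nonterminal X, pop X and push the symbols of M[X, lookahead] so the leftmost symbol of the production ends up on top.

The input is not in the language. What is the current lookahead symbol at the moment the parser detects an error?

step 1: stack=$ S  input=x c c c $  — expand S → x U c
step 2: stack=$ c U x  input=x c c c $  — match x
step 3: stack=$ c U  input=c c c $  — expand U → c S
step 4: stack=$ c S c  input=c c c $  — match c
step 5: stack=$ c S  input=c c $  — expand S → λ
step 6: stack=$ c  input=c c $  — match c
step 7: stack=$  input=c $  — error: stack empty but input remains

c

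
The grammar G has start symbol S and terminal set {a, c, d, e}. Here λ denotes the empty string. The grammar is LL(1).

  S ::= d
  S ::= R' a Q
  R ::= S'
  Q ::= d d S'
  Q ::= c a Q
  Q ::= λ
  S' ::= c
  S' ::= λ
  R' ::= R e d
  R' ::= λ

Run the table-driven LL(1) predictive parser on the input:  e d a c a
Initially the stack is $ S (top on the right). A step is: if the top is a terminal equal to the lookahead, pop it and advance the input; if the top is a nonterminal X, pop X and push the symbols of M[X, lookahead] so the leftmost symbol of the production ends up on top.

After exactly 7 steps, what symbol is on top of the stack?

step 1: stack=$ S  input=e d a c a $  — expand S ::= R' a Q
step 2: stack=$ Q a R'  input=e d a c a $  — expand R' ::= R e d
step 3: stack=$ Q a d e R  input=e d a c a $  — expand R ::= S'
step 4: stack=$ Q a d e S'  input=e d a c a $  — expand S' ::= λ
step 5: stack=$ Q a d e  input=e d a c a $  — match e
step 6: stack=$ Q a d  input=d a c a $  — match d
step 7: stack=$ Q a  input=a c a $  — match a
Stack after step 7: $ Q (top = Q).

Q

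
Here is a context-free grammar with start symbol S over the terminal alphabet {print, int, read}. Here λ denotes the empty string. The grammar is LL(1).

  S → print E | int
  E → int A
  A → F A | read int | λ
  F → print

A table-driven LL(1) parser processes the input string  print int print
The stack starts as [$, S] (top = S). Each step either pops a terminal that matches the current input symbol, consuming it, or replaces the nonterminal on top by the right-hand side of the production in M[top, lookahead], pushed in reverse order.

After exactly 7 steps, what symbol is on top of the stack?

A

     Stack      Input              Action
  1  $ S        print int print $  expand S → print E
  2  $ E print  print int print $  match print
  3  $ E        int print $        expand E → int A
  4  $ A int    int print $        match int
  5  $ A        print $            expand A → F A
  6  $ A F      print $            expand F → print
  7  $ A print  print $            match print
Stack after step 7: $ A (top = A).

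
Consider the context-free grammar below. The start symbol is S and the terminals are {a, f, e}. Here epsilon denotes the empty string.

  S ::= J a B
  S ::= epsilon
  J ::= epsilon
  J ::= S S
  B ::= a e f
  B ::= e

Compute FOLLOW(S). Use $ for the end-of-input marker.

{$, a}

FIRST(B): from B::=a e f we get {a}; from B::=e we get {e}. So FIRST(B) = {a, e}.
FIRST(S): from S::=J a B we get {a}; from S::=epsilon we get {epsilon}. So FIRST(S) = {epsilon, a}.
FIRST(J): from J::=epsilon we get {epsilon}; from J::=S S we get {epsilon, a}. So FIRST(J) = {epsilon, a}.
FOLLOW(S) includes $ since S is the start symbol.
FOLLOW(J): in S::=J a B, J is followed by a B with FIRST {a}. Thus FOLLOW(J) = {a}.
FOLLOW(S): in J::=S S (occurrence 1), S is followed by S with FIRST {epsilon, a}; in J::=S S (occurrence 1), the suffix after S is nullable, so FOLLOW(S) ⊇ FOLLOW(J) = {a}; in J::=S S (occurrence 2), the suffix after S is empty, so FOLLOW(S) ⊇ FOLLOW(J) = {a}. Thus FOLLOW(S) = {$, a}.
FOLLOW(B): in S::=J a B, the suffix after B is empty, so FOLLOW(B) ⊇ FOLLOW(S) = {$, a}. Thus FOLLOW(B) = {$, a}.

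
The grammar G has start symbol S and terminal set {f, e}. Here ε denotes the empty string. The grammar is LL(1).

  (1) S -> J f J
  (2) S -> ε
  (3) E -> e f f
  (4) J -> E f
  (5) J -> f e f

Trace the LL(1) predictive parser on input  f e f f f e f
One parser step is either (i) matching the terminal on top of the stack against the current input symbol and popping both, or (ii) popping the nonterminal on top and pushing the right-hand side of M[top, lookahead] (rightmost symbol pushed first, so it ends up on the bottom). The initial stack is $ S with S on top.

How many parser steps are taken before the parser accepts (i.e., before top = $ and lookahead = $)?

10

step 1: stack=$ S  input=f e f f f e f $  — expand S -> J f J
step 2: stack=$ J f J  input=f e f f f e f $  — expand J -> f e f
step 3: stack=$ J f f e f  input=f e f f f e f $  — match f
step 4: stack=$ J f f e  input=e f f f e f $  — match e
step 5: stack=$ J f f  input=f f f e f $  — match f
step 6: stack=$ J f  input=f f e f $  — match f
step 7: stack=$ J  input=f e f $  — expand J -> f e f
step 8: stack=$ f e f  input=f e f $  — match f
step 9: stack=$ f e  input=e f $  — match e
step 10: stack=$ f  input=f $  — match f
Accept reached after 10 steps.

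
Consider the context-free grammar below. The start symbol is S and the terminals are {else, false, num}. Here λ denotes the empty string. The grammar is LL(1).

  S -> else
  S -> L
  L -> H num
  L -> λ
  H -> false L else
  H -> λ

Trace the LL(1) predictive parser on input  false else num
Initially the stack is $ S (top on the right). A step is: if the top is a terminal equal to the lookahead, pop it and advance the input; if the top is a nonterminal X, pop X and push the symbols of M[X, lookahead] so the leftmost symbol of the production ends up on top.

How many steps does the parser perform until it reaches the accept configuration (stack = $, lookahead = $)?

7

     Stack               Input             Action
  1  $ S                 false else num $  expand S -> L
  2  $ L                 false else num $  expand L -> H num
  3  $ num H             false else num $  expand H -> false L else
  4  $ num else L false  false else num $  match false
  5  $ num else L        else num $        expand L -> λ
  6  $ num else          else num $        match else
  7  $ num               num $             match num
Accept reached after 7 steps.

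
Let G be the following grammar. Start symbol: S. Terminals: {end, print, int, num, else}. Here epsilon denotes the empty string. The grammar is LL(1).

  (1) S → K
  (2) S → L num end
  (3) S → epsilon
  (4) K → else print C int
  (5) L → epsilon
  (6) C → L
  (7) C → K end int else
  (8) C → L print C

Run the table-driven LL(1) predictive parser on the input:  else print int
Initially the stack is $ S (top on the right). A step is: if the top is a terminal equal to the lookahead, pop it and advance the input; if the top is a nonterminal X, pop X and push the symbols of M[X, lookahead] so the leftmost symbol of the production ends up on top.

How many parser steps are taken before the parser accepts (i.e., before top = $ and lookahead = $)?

step 1: stack=$ S  input=else print int $  — expand S → K
step 2: stack=$ K  input=else print int $  — expand K → else print C int
step 3: stack=$ int C print else  input=else print int $  — match else
step 4: stack=$ int C print  input=print int $  — match print
step 5: stack=$ int C  input=int $  — expand C → L
step 6: stack=$ int L  input=int $  — expand L → epsilon
step 7: stack=$ int  input=int $  — match int
Accept reached after 7 steps.

7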